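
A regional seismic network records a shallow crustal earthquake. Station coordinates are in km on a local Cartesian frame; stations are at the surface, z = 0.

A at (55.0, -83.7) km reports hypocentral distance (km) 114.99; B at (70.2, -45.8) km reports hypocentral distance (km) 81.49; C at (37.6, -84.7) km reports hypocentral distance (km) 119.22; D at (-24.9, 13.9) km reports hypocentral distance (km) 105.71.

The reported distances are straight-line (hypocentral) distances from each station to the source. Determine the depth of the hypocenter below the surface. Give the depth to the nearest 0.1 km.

z ≈ 48.6 km

Each station gives a sphere (x−x_i)² + (y−y_i)² + z² = d_i² (stations at z=0).
Subtracting the A sphere from B and C: z² cancels, leaving linear equations in x and y:
30.4 x + 75.8 y = 3577.07
-34.8 x − 2.0 y = -2433.55
Solving: x ≈ 68.803, y ≈ 19.597 km (keep extra digits for the depth step; rounded: 68.8, 19.6).
Then from the A sphere: z² = 114.99² − (x − 55.0)² − (y + 83.7)² with x = 68.803, y = 19.597, so z ≈ 48.599 ≈ 48.6 km.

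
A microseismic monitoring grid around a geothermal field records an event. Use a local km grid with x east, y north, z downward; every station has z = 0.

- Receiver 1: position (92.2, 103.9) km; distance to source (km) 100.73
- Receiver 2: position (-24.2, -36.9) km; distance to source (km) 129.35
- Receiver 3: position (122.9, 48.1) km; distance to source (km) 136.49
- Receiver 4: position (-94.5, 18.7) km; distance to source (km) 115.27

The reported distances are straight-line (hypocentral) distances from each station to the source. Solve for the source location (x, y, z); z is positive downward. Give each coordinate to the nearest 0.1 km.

(-5.7, 89.7, 19.0)

Each station gives a sphere (x−x_i)² + (y−y_i)² + z² = d_i² (stations at z=0).
Subtracting the Receiver 1 sphere from Receiver 2 and Receiver 3: z² cancels, leaving linear equations in x and y:
-232.8 x − 281.6 y = -23933.69
61.4 x − 111.6 y = -10361.02
Solving: x ≈ -5.700, y ≈ 89.704 km (keep extra digits for the depth step; rounded: -5.7, 89.7).
Then from the Receiver 1 sphere: z² = 100.73² − (x − 92.2)² − (y − 103.9)² with x = -5.700, y = 89.704, so z ≈ 18.989 ≈ 19.0 km.
Check against Receiver 4 (with the unrounded solution): distance 115.27 ≈ 115.27 km. ✓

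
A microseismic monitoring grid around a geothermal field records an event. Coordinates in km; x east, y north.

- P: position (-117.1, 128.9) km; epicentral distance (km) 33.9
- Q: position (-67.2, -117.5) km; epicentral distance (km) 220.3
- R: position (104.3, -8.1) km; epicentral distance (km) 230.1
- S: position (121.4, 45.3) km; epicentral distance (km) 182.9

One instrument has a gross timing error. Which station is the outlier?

S

Solve using three stations at a time. Using P, Q, R (subtract circle equations pairwise → linear system) gives (x, y) ≈ (-98.5, 100.6).
Distances from that point to each station vs reported:
  P: calculated 33.9 vs reported 33.9 → residual 0.0 km
  Q: calculated 220.3 vs reported 220.3 → residual 0.0 km
  R: calculated 230.1 vs reported 230.1 → residual 0.0 km
  S: calculated 226.8 vs reported 182.9 → residual 43.9 km
P, Q, R are mutually consistent (residuals ≈ 0); S is off by 43.9 km.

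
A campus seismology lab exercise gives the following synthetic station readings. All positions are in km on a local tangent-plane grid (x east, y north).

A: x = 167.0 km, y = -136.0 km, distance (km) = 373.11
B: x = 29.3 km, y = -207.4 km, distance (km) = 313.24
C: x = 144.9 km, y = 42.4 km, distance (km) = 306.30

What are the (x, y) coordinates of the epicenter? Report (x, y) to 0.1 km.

(-161.4, 41.1)

Circle about each station: (x − 167.0)² + (y + 136.0)² = 373.11²; (x − 29.3)² + (y + 207.4)² = 313.24²; (x − 144.9)² + (y − 42.4)² = 306.30².
Subtracting the A equation from the B and C equations removes the quadratic terms:
-275.4 x − 142.8 y = 38580.02
-44.2 x + 356.8 y = 21800.15
Solving the 2×2 system: x ≈ -161.4, y ≈ 41.1 km.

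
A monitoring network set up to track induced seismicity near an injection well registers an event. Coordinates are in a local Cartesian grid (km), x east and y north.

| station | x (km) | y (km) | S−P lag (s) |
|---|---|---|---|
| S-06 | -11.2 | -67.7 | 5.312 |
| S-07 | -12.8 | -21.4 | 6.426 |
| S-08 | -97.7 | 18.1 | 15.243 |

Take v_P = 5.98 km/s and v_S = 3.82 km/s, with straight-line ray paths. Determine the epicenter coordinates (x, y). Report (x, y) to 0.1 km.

x ≈ 44.2 km, y ≈ -58.4 km

Distance from S−P lag: d = Δt · v_P v_S / (v_P − v_S) = Δt · (5.98·3.82)/(5.98−3.82) ≈ 10.5757·Δt.
So d_S-06 = 56.18, d_S-07 = 67.96, d_S-08 = 161.21 km.
Circle about each station: (x + 11.2)² + (y + 67.7)² = 56.18²; (x + 12.8)² + (y + 21.4)² = 67.96²; (x + 97.7)² + (y − 18.1)² = 161.21².
Subtracting the S-06 equation from the S-07 and S-08 equations removes the quadratic terms:
-3.2 x + 92.6 y = -5549.30
-173.0 x + 171.6 y = -17668.30
Solving the 2×2 system: x ≈ 44.2, y ≈ -58.4 km.
Check against S-06 (with the unrounded x, y): √((x + 11.2)²+(y + 67.7)²) = 56.18 ≈ 56.18 km. ✓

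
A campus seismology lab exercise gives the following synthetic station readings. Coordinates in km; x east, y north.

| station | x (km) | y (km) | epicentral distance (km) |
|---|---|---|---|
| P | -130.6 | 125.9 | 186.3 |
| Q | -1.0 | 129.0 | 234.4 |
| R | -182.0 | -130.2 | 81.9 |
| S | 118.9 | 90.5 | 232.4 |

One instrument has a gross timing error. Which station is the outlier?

Solve using three stations at a time. Using P, Q, R (subtract circle equations pairwise → linear system) gives (x, y) ≈ (-139.4, -60.2).
Distances from that point to each station vs reported:
  P: calculated 186.3 vs reported 186.3 → residual 0.0 km
  Q: calculated 234.4 vs reported 234.4 → residual 0.0 km
  R: calculated 81.9 vs reported 81.9 → residual 0.0 km
  S: calculated 299.0 vs reported 232.4 → residual 66.6 km
P, Q, R are mutually consistent (residuals ≈ 0); S is off by 66.6 km.

S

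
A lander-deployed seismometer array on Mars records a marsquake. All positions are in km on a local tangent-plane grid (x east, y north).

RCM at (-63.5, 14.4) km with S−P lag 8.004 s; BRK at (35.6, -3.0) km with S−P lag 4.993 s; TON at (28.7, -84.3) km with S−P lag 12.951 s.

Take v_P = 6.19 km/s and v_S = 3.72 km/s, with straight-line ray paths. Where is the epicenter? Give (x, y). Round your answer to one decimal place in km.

x ≈ 8.3 km, y ≈ 34.7 km

Distance from S−P lag: d = Δt · v_P v_S / (v_P − v_S) = Δt · (6.19·3.72)/(6.19−3.72) ≈ 9.3226·Δt.
So d_RCM = 74.62, d_BRK = 46.55, d_TON = 120.74 km.
Circle about each station: (x + 63.5)² + (y − 14.4)² = 74.62²; (x − 35.6)² + (y + 3.0)² = 46.55²; (x − 28.7)² + (y + 84.3)² = 120.74².
Subtracting pairs of circle equations eliminates x²+y² and gives linear equations (the radical axes):
198.2 x − 34.8 y = 437.99
184.4 x − 197.4 y = -5319.43
Solving the 2×2 system: x ≈ 8.3, y ≈ 34.7 km.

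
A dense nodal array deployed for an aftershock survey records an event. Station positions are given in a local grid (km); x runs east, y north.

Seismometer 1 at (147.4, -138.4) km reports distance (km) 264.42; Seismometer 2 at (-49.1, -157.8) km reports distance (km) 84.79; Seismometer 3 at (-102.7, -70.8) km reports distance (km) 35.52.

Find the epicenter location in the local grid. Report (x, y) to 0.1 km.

Circle about each station: (x − 147.4)² + (y + 138.4)² = 264.42²; (x + 49.1)² + (y + 157.8)² = 84.79²; (x + 102.7)² + (y + 70.8)² = 35.52².
Subtracting the Seismometer 1 equation from the Seismometer 2 and Seismometer 3 equations removes the quadratic terms:
-393.0 x − 38.8 y = 49158.92
-500.2 x + 135.2 y = 43334.88
Solving the 2×2 system: x ≈ -114.8, y ≈ -104.2 km.

-114.8 km east, -104.2 km north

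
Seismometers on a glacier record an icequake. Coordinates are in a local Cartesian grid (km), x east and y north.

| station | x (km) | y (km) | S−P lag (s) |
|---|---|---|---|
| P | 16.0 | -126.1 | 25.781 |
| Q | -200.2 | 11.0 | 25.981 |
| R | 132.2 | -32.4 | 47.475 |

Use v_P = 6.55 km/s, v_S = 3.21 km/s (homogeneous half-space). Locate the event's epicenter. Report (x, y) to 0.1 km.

Distance from S−P lag: d = Δt · v_P v_S / (v_P − v_S) = Δt · (6.55·3.21)/(6.55−3.21) ≈ 6.2951·Δt.
So d_P = 162.29, d_Q = 163.55, d_R = 298.86 km.
Circle about each station: (x − 16.0)² + (y + 126.1)² = 162.29²; (x + 200.2)² + (y − 11.0)² = 163.55²; (x − 132.2)² + (y + 32.4)² = 298.86².
Subtracting pairs of circle equations eliminates x²+y² and gives linear equations (the radical axes):
-432.4 x + 274.2 y = 23633.27
232.4 x + 187.4 y = -60609.87
Solving the 2×2 system: x ≈ -145.4, y ≈ -143.1 km.
Check against P (with the unrounded x, y): √((x − 16.0)²+(y + 126.1)²) = 162.30 ≈ 162.29 km. ✓

(-145.4, -143.1)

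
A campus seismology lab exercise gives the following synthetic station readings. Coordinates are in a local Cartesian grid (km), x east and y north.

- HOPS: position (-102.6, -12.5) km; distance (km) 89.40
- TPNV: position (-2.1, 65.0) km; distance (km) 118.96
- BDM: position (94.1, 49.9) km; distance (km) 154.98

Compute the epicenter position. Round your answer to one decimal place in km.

-22.5 km east, -52.2 km north

Circle about each station: (x + 102.6)² + (y + 12.5)² = 89.40²; (x + 2.1)² + (y − 65.0)² = 118.96²; (x − 94.1)² + (y − 49.9)² = 154.98².
Subtracting pairs of circle equations eliminates x²+y² and gives linear equations (the radical axes):
201.0 x + 155.0 y = -12612.72
393.4 x + 124.8 y = -15364.63
Solving the 2×2 system: x ≈ -22.5, y ≈ -52.2 km.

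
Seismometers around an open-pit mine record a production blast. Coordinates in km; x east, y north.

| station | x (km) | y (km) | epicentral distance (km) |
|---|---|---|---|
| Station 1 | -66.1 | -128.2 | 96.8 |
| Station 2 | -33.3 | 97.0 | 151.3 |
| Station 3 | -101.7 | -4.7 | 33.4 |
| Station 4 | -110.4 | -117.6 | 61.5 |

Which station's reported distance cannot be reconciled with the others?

Station 4

Solve using three stations at a time. Using Station 1, Station 2, Station 3 (subtract circle equations pairwise → linear system) gives (x, y) ≈ (-101.4, -38.1).
Distances from that point to each station vs reported:
  Station 1: calculated 96.8 vs reported 96.8 → residual 0.0 km
  Station 2: calculated 151.3 vs reported 151.3 → residual 0.0 km
  Station 3: calculated 33.4 vs reported 33.4 → residual 0.0 km
  Station 4: calculated 80.0 vs reported 61.5 → residual 18.5 km
Station 1, Station 2, Station 3 are mutually consistent (residuals ≈ 0); Station 4 is off by 18.5 km.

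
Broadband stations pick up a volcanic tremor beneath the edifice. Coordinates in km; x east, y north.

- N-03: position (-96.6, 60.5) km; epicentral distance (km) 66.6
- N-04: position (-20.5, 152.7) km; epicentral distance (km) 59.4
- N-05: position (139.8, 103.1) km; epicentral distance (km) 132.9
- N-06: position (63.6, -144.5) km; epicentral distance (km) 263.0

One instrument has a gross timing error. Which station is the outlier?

Solve using three stations at a time. Using N-03, N-04, N-06 (subtract circle equations pairwise → linear system) gives (x, y) ≈ (-40.8, 96.9).
Distances from that point to each station vs reported:
  N-03: calculated 66.6 vs reported 66.6 → residual 0.0 km
  N-04: calculated 59.4 vs reported 59.4 → residual 0.0 km
  N-05: calculated 180.7 vs reported 132.9 → residual 47.8 km
  N-06: calculated 263.0 vs reported 263.0 → residual 0.0 km
N-03, N-04, N-06 are mutually consistent (residuals ≈ 0); N-05 is off by 47.8 km.

N-05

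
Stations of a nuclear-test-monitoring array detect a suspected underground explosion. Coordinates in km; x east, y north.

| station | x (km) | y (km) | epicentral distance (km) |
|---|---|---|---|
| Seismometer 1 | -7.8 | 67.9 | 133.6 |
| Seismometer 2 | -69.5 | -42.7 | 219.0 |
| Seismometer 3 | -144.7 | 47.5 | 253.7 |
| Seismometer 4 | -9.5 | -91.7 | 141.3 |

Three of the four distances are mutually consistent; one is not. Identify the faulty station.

Solve using three stations at a time. Using Seismometer 1, Seismometer 3, Seismometer 4 (subtract circle equations pairwise → linear system) gives (x, y) ≈ (103.2, -6.5).
Distances from that point to each station vs reported:
  Seismometer 1: calculated 133.6 vs reported 133.6 → residual 0.0 km
  Seismometer 2: calculated 176.5 vs reported 219.0 → residual 42.5 km
  Seismometer 3: calculated 253.7 vs reported 253.7 → residual 0.0 km
  Seismometer 4: calculated 141.3 vs reported 141.3 → residual 0.0 km
Seismometer 1, Seismometer 3, Seismometer 4 are mutually consistent (residuals ≈ 0); Seismometer 2 is off by 42.5 km.

Seismometer 2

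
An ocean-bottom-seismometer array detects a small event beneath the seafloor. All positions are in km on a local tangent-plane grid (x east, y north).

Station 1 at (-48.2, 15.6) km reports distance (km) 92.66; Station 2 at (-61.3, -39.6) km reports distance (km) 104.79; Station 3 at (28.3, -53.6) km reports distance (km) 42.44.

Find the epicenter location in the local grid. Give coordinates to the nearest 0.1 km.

(40.0, -12.8)

Circle about each station: (x + 48.2)² + (y − 15.6)² = 92.66²; (x + 61.3)² + (y + 39.6)² = 104.79²; (x − 28.3)² + (y + 53.6)² = 42.44².
Subtracting pairs of circle equations eliminates x²+y² and gives linear equations (the radical axes):
-26.2 x − 110.4 y = 364.18
153.0 x − 138.4 y = 7891.97
Solving the 2×2 system: x ≈ 40.0, y ≈ -12.8 km.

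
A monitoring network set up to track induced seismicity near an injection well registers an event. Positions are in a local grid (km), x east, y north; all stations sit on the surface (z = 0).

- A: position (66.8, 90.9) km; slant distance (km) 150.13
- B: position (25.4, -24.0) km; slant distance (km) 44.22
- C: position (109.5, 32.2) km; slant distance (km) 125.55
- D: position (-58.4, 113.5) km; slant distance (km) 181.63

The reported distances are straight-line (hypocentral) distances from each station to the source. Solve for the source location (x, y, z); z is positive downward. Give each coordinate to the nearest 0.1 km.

(19.1, -46.4, 37.6)

Each station gives a sphere (x−x_i)² + (y−y_i)² + z² = d_i² (stations at z=0).
Subtracting the A sphere from B and C: z² cancels, leaving linear equations in x and y:
-82.8 x − 229.8 y = 9079.72
85.4 x − 117.4 y = 7078.25
Solving: x ≈ 19.104, y ≈ -46.395 km (keep extra digits for the depth step; rounded: 19.1, -46.4).
Then from the A sphere: z² = 150.13² − (x − 66.8)² − (y − 90.9)² with x = 19.104, y = -46.395, so z ≈ 37.606 ≈ 37.6 km.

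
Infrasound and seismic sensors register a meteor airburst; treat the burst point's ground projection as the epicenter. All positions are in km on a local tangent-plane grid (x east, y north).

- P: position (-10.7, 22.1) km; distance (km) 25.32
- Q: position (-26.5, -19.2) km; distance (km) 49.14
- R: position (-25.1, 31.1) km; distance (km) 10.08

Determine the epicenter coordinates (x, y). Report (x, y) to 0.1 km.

Circle about each station: (x + 10.7)² + (y − 22.1)² = 25.32²; (x + 26.5)² + (y + 19.2)² = 49.14²; (x + 25.1)² + (y − 31.1)² = 10.08².
Subtracting the P equation from the Q and R equations removes the quadratic terms:
-31.6 x − 82.6 y = -1305.65
-28.8 x + 18.0 y = 1533.82
Solving the 2×2 system: x ≈ -35.0, y ≈ 29.2 km.

(-35.0, 29.2)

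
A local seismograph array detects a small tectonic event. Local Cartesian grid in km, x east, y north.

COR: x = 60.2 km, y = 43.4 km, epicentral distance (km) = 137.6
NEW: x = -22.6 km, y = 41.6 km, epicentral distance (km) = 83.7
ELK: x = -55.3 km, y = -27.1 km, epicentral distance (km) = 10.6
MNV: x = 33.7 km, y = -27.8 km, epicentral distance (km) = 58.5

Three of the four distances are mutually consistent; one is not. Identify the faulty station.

Solve using three stations at a time. Using COR, NEW, ELK (subtract circle equations pairwise → linear system) gives (x, y) ≈ (-51.5, -36.9).
Distances from that point to each station vs reported:
  COR: calculated 137.6 vs reported 137.6 → residual 0.0 km
  NEW: calculated 83.7 vs reported 83.7 → residual 0.0 km
  ELK: calculated 10.6 vs reported 10.6 → residual 0.0 km
  MNV: calculated 85.7 vs reported 58.5 → residual 27.2 km
COR, NEW, ELK are mutually consistent (residuals ≈ 0); MNV is off by 27.2 km.

MNV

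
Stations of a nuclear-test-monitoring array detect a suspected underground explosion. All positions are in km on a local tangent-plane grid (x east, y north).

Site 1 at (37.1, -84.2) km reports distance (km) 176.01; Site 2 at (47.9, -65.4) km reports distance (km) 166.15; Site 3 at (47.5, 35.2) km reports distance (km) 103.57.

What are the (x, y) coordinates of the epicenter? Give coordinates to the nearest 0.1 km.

Circle about each station: (x − 37.1)² + (y + 84.2)² = 176.01²; (x − 47.9)² + (y + 65.4)² = 166.15²; (x − 47.5)² + (y − 35.2)² = 103.57².
Subtracting pairs of circle equations eliminates x²+y² and gives linear equations (the radical axes):
21.6 x + 37.6 y = 1479.22
20.8 x + 238.8 y = 15282.02
Solving the 2×2 system: x ≈ -50.6, y ≈ 68.4 km.

-50.6 km east, 68.4 km north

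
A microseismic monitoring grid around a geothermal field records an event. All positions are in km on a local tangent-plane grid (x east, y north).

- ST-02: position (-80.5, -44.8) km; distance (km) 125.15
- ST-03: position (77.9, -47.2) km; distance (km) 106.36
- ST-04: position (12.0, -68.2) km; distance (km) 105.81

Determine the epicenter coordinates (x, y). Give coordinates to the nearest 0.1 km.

x ≈ 13.7 km, y ≈ 37.6 km

Circle about each station: (x + 80.5)² + (y + 44.8)² = 125.15²; (x − 77.9)² + (y + 47.2)² = 106.36²; (x − 12.0)² + (y + 68.2)² = 105.81².
Subtracting the ST-02 equation from the ST-03 and ST-04 equations removes the quadratic terms:
316.8 x − 4.8 y = 4159.03
185.0 x − 46.8 y = 774.72
Solving the 2×2 system: x ≈ 13.7, y ≈ 37.6 km.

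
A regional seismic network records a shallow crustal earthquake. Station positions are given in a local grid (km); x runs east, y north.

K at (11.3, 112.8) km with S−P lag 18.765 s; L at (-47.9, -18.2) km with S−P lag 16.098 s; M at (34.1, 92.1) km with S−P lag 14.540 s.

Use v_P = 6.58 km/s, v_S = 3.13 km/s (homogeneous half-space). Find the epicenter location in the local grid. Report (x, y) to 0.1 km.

x ≈ 45.1 km, y ≈ 6.0 km

Distance from S−P lag: d = Δt · v_P v_S / (v_P − v_S) = Δt · (6.58·3.13)/(6.58−3.13) ≈ 5.9697·Δt.
So d_K = 112.02, d_L = 96.10, d_M = 86.80 km.
Circle about each station: (x − 11.3)² + (y − 112.8)² = 112.02²; (x + 47.9)² + (y + 18.2)² = 96.10²; (x − 34.1)² + (y − 92.1)² = 86.80².
Subtracting the K equation from the L and M equations removes the quadratic terms:
-118.4 x − 262.0 y = -6912.61
45.6 x − 41.4 y = 1807.93
Solving the 2×2 system: x ≈ 45.1, y ≈ 6.0 km.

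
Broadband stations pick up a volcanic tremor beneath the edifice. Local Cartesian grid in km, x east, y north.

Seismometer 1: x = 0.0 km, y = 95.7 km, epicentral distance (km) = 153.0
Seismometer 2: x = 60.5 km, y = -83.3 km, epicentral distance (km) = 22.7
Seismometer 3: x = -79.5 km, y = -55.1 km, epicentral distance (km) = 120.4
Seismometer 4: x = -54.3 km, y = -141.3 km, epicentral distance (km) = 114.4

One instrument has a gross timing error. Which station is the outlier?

Solve using three stations at a time. Using Seismometer 2, Seismometer 3, Seismometer 4 (subtract circle equations pairwise → linear system) gives (x, y) ≈ (39.2, -75.4).
Distances from that point to each station vs reported:
  Seismometer 1: calculated 175.5 vs reported 153.0 → residual 22.5 km
  Seismometer 2: calculated 22.7 vs reported 22.7 → residual 0.0 km
  Seismometer 3: calculated 120.4 vs reported 120.4 → residual 0.0 km
  Seismometer 4: calculated 114.4 vs reported 114.4 → residual 0.0 km
Seismometer 2, Seismometer 3, Seismometer 4 are mutually consistent (residuals ≈ 0); Seismometer 1 is off by 22.5 km.

Seismometer 1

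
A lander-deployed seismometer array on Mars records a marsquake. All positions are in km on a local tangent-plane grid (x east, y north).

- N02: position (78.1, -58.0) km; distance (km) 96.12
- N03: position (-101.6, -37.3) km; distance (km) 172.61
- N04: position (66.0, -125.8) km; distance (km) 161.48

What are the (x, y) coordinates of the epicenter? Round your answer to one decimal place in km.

(55.0, 35.3)

Circle about each station: (x − 78.1)² + (y + 58.0)² = 96.12²; (x + 101.6)² + (y + 37.3)² = 172.61²; (x − 66.0)² + (y + 125.8)² = 161.48².
Subtracting pairs of circle equations eliminates x²+y² and gives linear equations (the radical axes):
-359.4 x + 41.4 y = -18304.92
-24.2 x − 135.6 y = -6118.71
Solving the 2×2 system: x ≈ 55.0, y ≈ 35.3 km.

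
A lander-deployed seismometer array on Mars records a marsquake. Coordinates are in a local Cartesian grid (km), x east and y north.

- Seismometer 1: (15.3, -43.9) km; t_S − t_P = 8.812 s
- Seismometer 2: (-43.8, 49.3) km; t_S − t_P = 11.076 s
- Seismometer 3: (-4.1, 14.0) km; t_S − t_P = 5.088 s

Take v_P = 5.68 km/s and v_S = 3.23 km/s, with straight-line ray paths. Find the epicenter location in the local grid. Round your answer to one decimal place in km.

(33.6, 19.5)

Distance from S−P lag: d = Δt · v_P v_S / (v_P − v_S) = Δt · (5.68·3.23)/(5.68−3.23) ≈ 7.4883·Δt.
So d_Seismometer 1 = 65.99, d_Seismometer 2 = 82.94, d_Seismometer 3 = 38.10 km.
Circle about each station: (x − 15.3)² + (y + 43.9)² = 65.99²; (x + 43.8)² + (y − 49.3)² = 82.94²; (x + 4.1)² + (y − 14.0)² = 38.10².
Subtracting the Seismometer 1 equation from the Seismometer 2 and Seismometer 3 equations removes the quadratic terms:
-118.2 x + 186.4 y = -336.73
-38.8 x + 115.8 y = 954.58
Solving the 2×2 system: x ≈ 33.6, y ≈ 19.5 km.
Check against Seismometer 1 (with the unrounded x, y): √((x − 15.3)²+(y + 43.9)²) = 65.99 ≈ 65.99 km. ✓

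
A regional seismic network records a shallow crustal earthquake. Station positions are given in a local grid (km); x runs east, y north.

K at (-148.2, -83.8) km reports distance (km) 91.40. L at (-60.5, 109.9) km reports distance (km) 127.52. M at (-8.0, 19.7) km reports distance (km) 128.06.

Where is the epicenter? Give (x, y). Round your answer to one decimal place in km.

Circle about each station: (x + 148.2)² + (y + 83.8)² = 91.40²; (x + 60.5)² + (y − 109.9)² = 127.52²; (x + 8.0)² + (y − 19.7)² = 128.06².
Subtracting the K equation from the L and M equations removes the quadratic terms:
175.4 x + 387.4 y = -21154.81
280.4 x + 207.0 y = -36578.99
Solving the 2×2 system: x ≈ -135.4, y ≈ 6.7 km.
Check against K (with the unrounded x, y): √((x + 148.2)²+(y + 83.8)²) = 91.40 ≈ 91.40 km. ✓

x ≈ -135.4 km, y ≈ 6.7 km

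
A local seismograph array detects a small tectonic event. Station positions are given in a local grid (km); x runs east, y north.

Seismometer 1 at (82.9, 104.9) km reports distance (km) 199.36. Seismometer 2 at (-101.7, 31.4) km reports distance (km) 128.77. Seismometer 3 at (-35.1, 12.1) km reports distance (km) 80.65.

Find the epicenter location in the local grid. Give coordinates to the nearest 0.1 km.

Circle about each station: (x − 82.9)² + (y − 104.9)² = 199.36²; (x + 101.7)² + (y − 31.4)² = 128.77²; (x + 35.1)² + (y − 12.1)² = 80.65².
Subtracting the Seismometer 1 equation from the Seismometer 2 and Seismometer 3 equations removes the quadratic terms:
-369.2 x − 147.0 y = 16615.13
-236.0 x − 185.6 y = 16741.99
Solving the 2×2 system: x ≈ -18.4, y ≈ -66.8 km.

x ≈ -18.4 km, y ≈ -66.8 km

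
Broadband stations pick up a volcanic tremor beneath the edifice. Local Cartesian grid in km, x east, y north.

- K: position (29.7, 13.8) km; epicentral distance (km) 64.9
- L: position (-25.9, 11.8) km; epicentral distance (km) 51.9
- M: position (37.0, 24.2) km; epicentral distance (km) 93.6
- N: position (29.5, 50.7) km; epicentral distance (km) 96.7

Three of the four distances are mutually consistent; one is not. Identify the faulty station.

Solve using three stations at a time. Using K, L, N (subtract circle equations pairwise → linear system) gives (x, y) ≈ (-9.9, -37.6).
Distances from that point to each station vs reported:
  K: calculated 64.9 vs reported 64.9 → residual 0.0 km
  L: calculated 51.9 vs reported 51.9 → residual 0.0 km
  M: calculated 77.6 vs reported 93.6 → residual 16.0 km
  N: calculated 96.7 vs reported 96.7 → residual 0.0 km
K, L, N are mutually consistent (residuals ≈ 0); M is off by 16.0 km.

M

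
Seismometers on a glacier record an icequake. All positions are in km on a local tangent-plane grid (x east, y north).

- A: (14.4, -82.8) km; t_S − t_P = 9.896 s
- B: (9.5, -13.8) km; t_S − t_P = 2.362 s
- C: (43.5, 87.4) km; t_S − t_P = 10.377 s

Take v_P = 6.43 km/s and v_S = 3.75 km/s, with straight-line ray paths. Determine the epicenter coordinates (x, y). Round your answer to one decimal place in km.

Distance from S−P lag: d = Δt · v_P v_S / (v_P − v_S) = Δt · (6.43·3.75)/(6.43−3.75) ≈ 8.9972·Δt.
So d_A = 89.04, d_B = 21.25, d_C = 93.36 km.
Circle about each station: (x − 14.4)² + (y + 82.8)² = 89.04²; (x − 9.5)² + (y + 13.8)² = 21.25²; (x − 43.5)² + (y − 87.4)² = 93.36².
Subtracting pairs of circle equations eliminates x²+y² and gives linear equations (the radical axes):
-9.8 x + 138.0 y = 694.05
58.2 x + 340.4 y = 1679.84
Solving the 2×2 system: x ≈ -0.4, y ≈ 5.0 km.
Check against A (with the unrounded x, y): √((x − 14.4)²+(y + 82.8)²) = 89.04 ≈ 89.04 km. ✓

(-0.4, 5.0)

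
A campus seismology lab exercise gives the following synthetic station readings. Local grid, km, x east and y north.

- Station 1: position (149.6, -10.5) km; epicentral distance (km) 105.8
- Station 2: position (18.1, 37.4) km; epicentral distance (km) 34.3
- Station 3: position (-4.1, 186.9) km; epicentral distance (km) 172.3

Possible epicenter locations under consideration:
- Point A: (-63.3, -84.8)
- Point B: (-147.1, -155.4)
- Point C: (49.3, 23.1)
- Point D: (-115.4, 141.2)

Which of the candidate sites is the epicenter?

Point C

For each candidate, compare |candidate − station| to the reported distance:
Point A: residuals Station 1 119.7, Station 2 112.5, Station 3 105.8 → max 119.7 km
Point B: residuals Station 1 224.4, Station 2 219.6, Station 3 198.7 → max 224.4 km
Point C: residuals Station 1 0.0, Station 2 0.0, Station 3 0.0 → max 0.0 km
Point D: residuals Station 1 199.5, Station 2 134.8, Station 3 52.0 → max 199.5 km
Only Point C has all residuals ≈ 0.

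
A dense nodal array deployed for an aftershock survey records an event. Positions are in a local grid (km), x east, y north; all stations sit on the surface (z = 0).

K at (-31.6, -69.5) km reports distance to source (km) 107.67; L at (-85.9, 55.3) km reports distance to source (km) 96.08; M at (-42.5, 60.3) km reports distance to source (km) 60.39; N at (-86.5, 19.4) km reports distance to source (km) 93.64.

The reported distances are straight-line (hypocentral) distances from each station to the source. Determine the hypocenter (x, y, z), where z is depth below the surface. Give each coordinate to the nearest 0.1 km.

Each station gives a sphere (x−x_i)² + (y−y_i)² + z² = d_i² (stations at z=0).
Subtracting the K sphere from L and M: z² cancels, leaving linear equations in x and y:
-108.6 x + 249.6 y = 6969.55
-21.8 x + 259.6 y = 7559.41
Solving: x ≈ 3.408, y ≈ 29.406 km (keep extra digits for the depth step; rounded: 3.4, 29.4).
Then from the K sphere: z² = 107.67² − (x + 31.6)² − (y + 69.5)² with x = 3.408, y = 29.406, so z ≈ 24.184 ≈ 24.2 km.
Check against N (with the unrounded solution): distance 93.64 ≈ 93.64 km. ✓

x ≈ 3.4 km, y ≈ 29.4 km, depth ≈ 24.2 km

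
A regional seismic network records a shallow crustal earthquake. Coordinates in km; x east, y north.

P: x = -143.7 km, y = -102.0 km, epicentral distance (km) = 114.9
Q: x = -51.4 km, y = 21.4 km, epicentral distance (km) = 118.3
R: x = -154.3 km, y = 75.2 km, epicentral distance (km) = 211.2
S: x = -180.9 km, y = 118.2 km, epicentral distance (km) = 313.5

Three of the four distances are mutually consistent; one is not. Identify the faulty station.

S

Solve using three stations at a time. Using P, Q, R (subtract circle equations pairwise → linear system) gives (x, y) ≈ (-28.9, -94.8).
Distances from that point to each station vs reported:
  P: calculated 115.0 vs reported 114.9 → residual 0.1 km
  Q: calculated 118.4 vs reported 118.3 → residual 0.1 km
  R: calculated 211.2 vs reported 211.2 → residual 0.0 km
  S: calculated 261.7 vs reported 313.5 → residual 51.8 km
P, Q, R are mutually consistent (residuals ≈ 0); S is off by 51.8 km.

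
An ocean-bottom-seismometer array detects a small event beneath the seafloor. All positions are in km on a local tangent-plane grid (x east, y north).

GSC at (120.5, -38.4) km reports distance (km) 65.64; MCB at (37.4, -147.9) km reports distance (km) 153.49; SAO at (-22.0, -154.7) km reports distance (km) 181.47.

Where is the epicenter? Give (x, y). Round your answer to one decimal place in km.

Circle about each station: (x − 120.5)² + (y + 38.4)² = 65.64²; (x − 37.4)² + (y + 147.9)² = 153.49²; (x + 22.0)² + (y + 154.7)² = 181.47².
Subtracting pairs of circle equations eliminates x²+y² and gives linear equations (the radical axes):
-166.2 x − 219.0 y = -11972.21
-285.0 x − 232.6 y = -20201.47
Solving the 2×2 system: x ≈ 69.0, y ≈ 2.3 km.
Check against GSC (with the unrounded x, y): √((x − 120.5)²+(y + 38.4)²) = 65.63 ≈ 65.64 km. ✓

69.0 km east, 2.3 km north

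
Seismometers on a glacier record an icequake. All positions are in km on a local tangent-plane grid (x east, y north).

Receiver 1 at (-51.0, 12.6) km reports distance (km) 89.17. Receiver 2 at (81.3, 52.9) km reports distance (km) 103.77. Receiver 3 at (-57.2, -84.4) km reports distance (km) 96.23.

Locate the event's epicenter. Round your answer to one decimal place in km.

x ≈ 24.9 km, y ≈ -34.2 km

Circle about each station: (x + 51.0)² + (y − 12.6)² = 89.17²; (x − 81.3)² + (y − 52.9)² = 103.77²; (x + 57.2)² + (y + 84.4)² = 96.23².
Subtracting the Receiver 1 equation from the Receiver 2 and Receiver 3 equations removes the quadratic terms:
264.6 x + 80.6 y = 3831.42
-12.4 x − 194.0 y = 6326.52
Solving the 2×2 system: x ≈ 24.9, y ≈ -34.2 km.
Check against Receiver 1 (with the unrounded x, y): √((x + 51.0)²+(y − 12.6)²) = 89.17 ≈ 89.17 km. ✓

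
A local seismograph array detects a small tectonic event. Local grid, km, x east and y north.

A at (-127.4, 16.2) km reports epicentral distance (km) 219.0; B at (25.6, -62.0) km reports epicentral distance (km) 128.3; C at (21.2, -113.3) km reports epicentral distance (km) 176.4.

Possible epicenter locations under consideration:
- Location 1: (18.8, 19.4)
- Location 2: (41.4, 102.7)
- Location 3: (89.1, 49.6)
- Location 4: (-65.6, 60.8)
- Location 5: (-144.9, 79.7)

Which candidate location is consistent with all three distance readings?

For each candidate, compare |candidate − station| to the reported distance:
Location 1: residuals A 72.8, B 46.6, C 43.7 → max 72.8 km
Location 2: residuals A 29.3, B 37.2, C 40.5 → max 40.5 km
Location 3: residuals A 0.1, B 0.1, C 0.1 → max 0.1 km
Location 4: residuals A 142.8, B 24.7, C 18.1 → max 142.8 km
Location 5: residuals A 153.1, B 93.4, C 78.2 → max 153.1 km
Only Location 3 has all residuals ≈ 0.

Location 3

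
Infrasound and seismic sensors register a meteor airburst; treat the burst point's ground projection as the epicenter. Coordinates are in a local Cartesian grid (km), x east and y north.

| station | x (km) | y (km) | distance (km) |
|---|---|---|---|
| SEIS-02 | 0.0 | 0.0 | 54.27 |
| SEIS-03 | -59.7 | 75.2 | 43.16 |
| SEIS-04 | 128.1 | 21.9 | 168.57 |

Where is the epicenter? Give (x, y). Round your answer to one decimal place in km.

x ≈ -39.8 km, y ≈ 36.9 km

Circle about each station: x² + y² = 54.27²; (x + 59.7)² + (y − 75.2)² = 43.16²; (x − 128.1)² + (y − 21.9)² = 168.57².
Subtracting the SEIS-02 equation from the SEIS-03 and SEIS-04 equations removes the quadratic terms:
-119.4 x + 150.4 y = 10301.58
256.2 x + 43.8 y = -8581.39
Solving the 2×2 system: x ≈ -39.8, y ≈ 36.9 km.
Check against SEIS-02 (with the unrounded x, y): √(x²+y²) = 54.27 ≈ 54.27 km. ✓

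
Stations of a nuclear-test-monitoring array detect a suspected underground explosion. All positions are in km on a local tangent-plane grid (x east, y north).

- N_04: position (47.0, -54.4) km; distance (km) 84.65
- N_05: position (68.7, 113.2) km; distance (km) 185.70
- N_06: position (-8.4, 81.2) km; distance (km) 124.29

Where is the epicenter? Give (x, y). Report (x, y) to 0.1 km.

x ≈ -36.4 km, y ≈ -39.9 km

Circle about each station: (x − 47.0)² + (y + 54.4)² = 84.65²; (x − 68.7)² + (y − 113.2)² = 185.70²; (x + 8.4)² + (y − 81.2)² = 124.29².
Subtracting pairs of circle equations eliminates x²+y² and gives linear equations (the radical axes):
43.4 x + 335.2 y = -14953.30
-110.8 x + 271.2 y = -6786.74
Solving the 2×2 system: x ≈ -36.4, y ≈ -39.9 km.
Check against N_04 (with the unrounded x, y): √((x − 47.0)²+(y + 54.4)²) = 84.65 ≈ 84.65 km. ✓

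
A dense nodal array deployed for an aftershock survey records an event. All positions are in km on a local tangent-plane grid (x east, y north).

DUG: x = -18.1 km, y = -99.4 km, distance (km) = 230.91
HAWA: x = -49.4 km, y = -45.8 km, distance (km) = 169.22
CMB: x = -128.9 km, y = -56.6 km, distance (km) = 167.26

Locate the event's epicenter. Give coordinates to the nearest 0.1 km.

(-115.2, 110.1)

Circle about each station: (x + 18.1)² + (y + 99.4)² = 230.91²; (x + 49.4)² + (y + 45.8)² = 169.22²; (x + 128.9)² + (y + 56.6)² = 167.26².
Subtracting the DUG equation from the HAWA and CMB equations removes the quadratic terms:
-62.6 x + 107.2 y = 19014.05
-221.6 x + 85.6 y = 34954.32
Solving the 2×2 system: x ≈ -115.2, y ≈ 110.1 km.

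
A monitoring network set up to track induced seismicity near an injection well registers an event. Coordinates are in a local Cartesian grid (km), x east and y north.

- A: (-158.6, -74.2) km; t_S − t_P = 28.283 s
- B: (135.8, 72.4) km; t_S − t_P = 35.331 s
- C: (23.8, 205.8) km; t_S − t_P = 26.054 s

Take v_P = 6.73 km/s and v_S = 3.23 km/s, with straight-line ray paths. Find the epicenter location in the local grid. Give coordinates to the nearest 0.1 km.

Distance from S−P lag: d = Δt · v_P v_S / (v_P − v_S) = Δt · (6.73·3.23)/(6.73−3.23) ≈ 6.2108·Δt.
So d_A = 175.66, d_B = 219.43, d_C = 161.82 km.
Circle about each station: (x + 158.6)² + (y + 74.2)² = 175.66²; (x − 135.8)² + (y − 72.4)² = 219.43²; (x − 23.8)² + (y − 205.8)² = 161.82².
Subtracting pairs of circle equations eliminates x²+y² and gives linear equations (the radical axes):
588.8 x + 293.2 y = -24269.29
364.8 x + 560.0 y = 16931.20
Solving the 2×2 system: x ≈ -83.3, y ≈ 84.5 km.

(-83.3, 84.5)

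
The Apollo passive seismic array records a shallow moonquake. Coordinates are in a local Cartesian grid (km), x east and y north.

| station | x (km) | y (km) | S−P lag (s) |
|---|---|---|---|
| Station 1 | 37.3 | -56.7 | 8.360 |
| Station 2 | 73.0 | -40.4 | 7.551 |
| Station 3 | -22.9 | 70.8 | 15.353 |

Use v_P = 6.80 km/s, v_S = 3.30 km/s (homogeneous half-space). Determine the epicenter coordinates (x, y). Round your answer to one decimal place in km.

Distance from S−P lag: d = Δt · v_P v_S / (v_P − v_S) = Δt · (6.80·3.30)/(6.80−3.30) ≈ 6.4114·Δt.
So d_Station 1 = 53.60, d_Station 2 = 48.41, d_Station 3 = 98.43 km.
Circle about each station: (x − 37.3)² + (y + 56.7)² = 53.60²; (x − 73.0)² + (y + 40.4)² = 48.41²; (x + 22.9)² + (y − 70.8)² = 98.43².
Subtracting the Station 1 equation from the Station 2 and Station 3 equations removes the quadratic terms:
71.4 x + 32.6 y = 2884.41
-120.4 x + 255.0 y = -5884.63
Solving the 2×2 system: x ≈ 41.9, y ≈ -3.3 km.
Check against Station 1 (with the unrounded x, y): √((x − 37.3)²+(y + 56.7)²) = 53.60 ≈ 53.60 km. ✓

41.9 km east, -3.3 km north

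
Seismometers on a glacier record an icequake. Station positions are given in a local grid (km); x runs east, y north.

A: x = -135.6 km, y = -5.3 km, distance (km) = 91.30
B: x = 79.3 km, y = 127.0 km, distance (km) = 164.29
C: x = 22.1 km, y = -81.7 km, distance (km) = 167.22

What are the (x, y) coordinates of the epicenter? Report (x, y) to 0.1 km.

Circle about each station: (x + 135.6)² + (y + 5.3)² = 91.30²; (x − 79.3)² + (y − 127.0)² = 164.29²; (x − 22.1)² + (y + 81.7)² = 167.22².
Subtracting the A equation from the B and C equations removes the quadratic terms:
429.8 x + 264.6 y = -14653.47
315.4 x − 152.8 y = -30878.99
Solving the 2×2 system: x ≈ -69.8, y ≈ 58.0 km.
Check against A (with the unrounded x, y): √((x + 135.6)²+(y + 5.3)²) = 91.31 ≈ 91.30 km. ✓

x ≈ -69.8 km, y ≈ 58.0 km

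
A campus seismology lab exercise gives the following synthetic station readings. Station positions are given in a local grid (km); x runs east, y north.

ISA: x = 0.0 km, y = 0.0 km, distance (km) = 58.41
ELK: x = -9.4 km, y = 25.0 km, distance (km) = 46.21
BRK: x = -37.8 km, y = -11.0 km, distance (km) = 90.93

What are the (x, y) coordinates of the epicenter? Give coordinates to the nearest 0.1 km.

29.0 km east, 50.7 km north

Circle about each station: x² + y² = 58.41²; (x + 9.4)² + (y − 25.0)² = 46.21²; (x + 37.8)² + (y + 11.0)² = 90.93².
Subtracting the ISA equation from the ELK and BRK equations removes the quadratic terms:
-18.8 x + 50.0 y = 1989.72
-75.6 x − 22.0 y = -3306.70
Solving the 2×2 system: x ≈ 29.0, y ≈ 50.7 km.
Check against ISA (with the unrounded x, y): √(x²+y²) = 58.40 ≈ 58.41 km. ✓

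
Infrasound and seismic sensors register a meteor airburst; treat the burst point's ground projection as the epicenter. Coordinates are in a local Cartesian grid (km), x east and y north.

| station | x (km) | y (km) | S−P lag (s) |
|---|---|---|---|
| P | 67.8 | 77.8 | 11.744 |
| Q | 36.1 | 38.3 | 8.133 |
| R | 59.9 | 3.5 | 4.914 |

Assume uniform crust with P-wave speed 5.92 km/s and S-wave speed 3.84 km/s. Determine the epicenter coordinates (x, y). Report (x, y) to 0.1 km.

Distance from S−P lag: d = Δt · v_P v_S / (v_P − v_S) = Δt · (5.92·3.84)/(5.92−3.84) ≈ 10.9292·Δt.
So d_P = 128.35, d_Q = 88.89, d_R = 53.71 km.
Circle about each station: (x − 67.8)² + (y − 77.8)² = 128.35²; (x − 36.1)² + (y − 38.3)² = 88.89²; (x − 59.9)² + (y − 3.5)² = 53.71².
Subtracting pairs of circle equations eliminates x²+y² and gives linear equations (the radical axes):
-63.4 x − 79.0 y = 692.71
-15.8 x − 148.6 y = 6539.54
Solving the 2×2 system: x ≈ 50.6, y ≈ -49.4 km.
Check against P (with the unrounded x, y): √((x − 67.8)²+(y − 77.8)²) = 128.35 ≈ 128.35 km. ✓

50.6 km east, -49.4 km north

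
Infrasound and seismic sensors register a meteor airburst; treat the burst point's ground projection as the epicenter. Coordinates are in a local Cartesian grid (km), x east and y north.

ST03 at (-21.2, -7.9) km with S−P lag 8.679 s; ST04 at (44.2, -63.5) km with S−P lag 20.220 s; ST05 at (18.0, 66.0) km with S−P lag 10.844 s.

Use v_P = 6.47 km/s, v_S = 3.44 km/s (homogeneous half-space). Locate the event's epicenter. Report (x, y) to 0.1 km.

-58.5 km east, 43.8 km north

Distance from S−P lag: d = Δt · v_P v_S / (v_P − v_S) = Δt · (6.47·3.44)/(6.47−3.44) ≈ 7.3455·Δt.
So d_ST03 = 63.75, d_ST04 = 148.53, d_ST05 = 79.65 km.
Circle about each station: (x + 21.2)² + (y + 7.9)² = 63.75²; (x − 44.2)² + (y + 63.5)² = 148.53²; (x − 18.0)² + (y − 66.0)² = 79.65².
Subtracting the ST03 equation from the ST04 and ST05 equations removes the quadratic terms:
130.8 x − 111.2 y = -12523.06
78.4 x + 147.8 y = 1888.09
Solving the 2×2 system: x ≈ -58.5, y ≈ 43.8 km.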